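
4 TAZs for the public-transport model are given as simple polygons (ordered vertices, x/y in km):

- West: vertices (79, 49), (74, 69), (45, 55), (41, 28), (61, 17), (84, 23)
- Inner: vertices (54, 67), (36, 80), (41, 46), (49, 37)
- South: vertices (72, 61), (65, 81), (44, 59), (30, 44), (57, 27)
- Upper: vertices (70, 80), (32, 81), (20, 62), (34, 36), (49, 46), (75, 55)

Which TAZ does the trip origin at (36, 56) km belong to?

Cast a ray rightward from (36, 56). For each polygon, the edges (by vertex number in listed order) whose endpoints lie on opposite sides of y = 56, where each meets that height, and whether that is right or left of the point:
West: 1–2 at x≈77.2 (right), 2–3 at x≈47.1 (right) → 2 crossings.
Inner: 2–3 at x≈39.5 (right), 4–1 at x≈52.2 (right) → 2 crossings.
South: 3–4 at x≈41.2 (right), 5–1 at x≈69.8 (right) → 2 crossings.
Upper: 3–4 at x≈23.2 (left), 6–1 at x≈74.8 (right) → 1 crossing.
Only Upper has an odd count, so the point is inside Upper.

Upper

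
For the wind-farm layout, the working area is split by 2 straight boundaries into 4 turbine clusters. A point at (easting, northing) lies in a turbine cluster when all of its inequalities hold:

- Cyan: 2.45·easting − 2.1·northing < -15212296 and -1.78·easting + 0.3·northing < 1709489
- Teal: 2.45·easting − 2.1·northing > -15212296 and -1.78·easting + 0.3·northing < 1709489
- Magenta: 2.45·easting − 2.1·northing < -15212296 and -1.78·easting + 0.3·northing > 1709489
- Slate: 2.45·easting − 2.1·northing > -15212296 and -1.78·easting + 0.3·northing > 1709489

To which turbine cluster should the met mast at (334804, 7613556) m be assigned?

Teal

2.45·334804 − 2.1·7613556 = -15168197.800, which is > -15212296
-1.78·334804 + 0.3·7613556 = 1688115.680, which is < 1709489
This sign pattern matches Teal.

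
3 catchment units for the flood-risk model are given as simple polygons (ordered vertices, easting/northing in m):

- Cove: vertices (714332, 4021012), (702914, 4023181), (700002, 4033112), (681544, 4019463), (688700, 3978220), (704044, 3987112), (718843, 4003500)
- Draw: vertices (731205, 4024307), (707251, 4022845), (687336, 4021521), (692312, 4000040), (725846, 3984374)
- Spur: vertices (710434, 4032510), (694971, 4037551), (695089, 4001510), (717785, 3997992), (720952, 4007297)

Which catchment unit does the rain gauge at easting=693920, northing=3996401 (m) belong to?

Cast a ray rightward from (693920, 3996401). For each polygon, the edges (by vertex number in listed order) whose endpoints lie on opposite sides of northing = 3996401, where each meets that height, and whether that is right or left of the point:
Cove: 4–5 at easting≈685545.4 (left), 6–7 at easting≈712432.3 (right) → 1 crossing.
Draw: 4–5 at easting≈700101.5 (right), 5–1 at easting≈727460.0 (right) → 2 crossings.
Spur: no edge straddles that height → 0 crossings.
Only Cove has an odd count, so the point is inside Cove.

Cove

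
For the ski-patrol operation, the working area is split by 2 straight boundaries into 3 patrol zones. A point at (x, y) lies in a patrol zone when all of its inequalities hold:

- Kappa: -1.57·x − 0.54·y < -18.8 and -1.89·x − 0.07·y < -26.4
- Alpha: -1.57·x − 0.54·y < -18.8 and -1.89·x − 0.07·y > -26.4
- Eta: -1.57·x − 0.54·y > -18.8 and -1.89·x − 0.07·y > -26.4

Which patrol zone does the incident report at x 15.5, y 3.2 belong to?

Kappa

-1.57·15.5 − 0.54·3.2 = -26.063, which is < -18.8
-1.89·15.5 − 0.07·3.2 = -29.519, which is < -26.4
This sign pattern matches Kappa.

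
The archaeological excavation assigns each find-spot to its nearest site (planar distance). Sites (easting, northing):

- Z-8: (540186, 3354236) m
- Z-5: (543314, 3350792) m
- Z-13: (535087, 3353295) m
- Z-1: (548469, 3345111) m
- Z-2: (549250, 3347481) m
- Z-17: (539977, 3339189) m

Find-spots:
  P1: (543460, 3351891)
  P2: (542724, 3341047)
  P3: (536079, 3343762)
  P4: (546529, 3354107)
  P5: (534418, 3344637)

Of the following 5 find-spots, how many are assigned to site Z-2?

P1 → Z-5
P2 → Z-17
P3 → Z-17
P4 → Z-5
P5 → Z-17
0 of the 5 go to Z-2.

0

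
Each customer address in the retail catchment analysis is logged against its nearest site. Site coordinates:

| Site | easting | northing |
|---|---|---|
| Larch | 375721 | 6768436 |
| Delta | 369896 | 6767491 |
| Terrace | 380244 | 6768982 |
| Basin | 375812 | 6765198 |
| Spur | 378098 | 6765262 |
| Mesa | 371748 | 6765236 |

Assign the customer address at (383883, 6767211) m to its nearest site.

Terrace

Squared distances to each site:
Larch: 68118869.000; Delta: 195714569.000; Terrace: 16378762.000; Basin: 69193210.000; Spur: 37264826.000; Mesa: 151158850.000.
Minimum at Terrace.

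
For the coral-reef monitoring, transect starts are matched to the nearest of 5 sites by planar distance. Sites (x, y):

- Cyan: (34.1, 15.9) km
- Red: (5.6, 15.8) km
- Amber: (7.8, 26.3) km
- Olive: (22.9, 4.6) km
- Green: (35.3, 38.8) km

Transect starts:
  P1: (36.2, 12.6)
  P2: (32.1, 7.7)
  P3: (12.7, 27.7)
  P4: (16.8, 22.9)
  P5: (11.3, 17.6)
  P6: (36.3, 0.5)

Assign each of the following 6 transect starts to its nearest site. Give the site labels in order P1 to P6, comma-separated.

Cyan, Cyan, Amber, Amber, Red, Olive

P1 → Cyan (d²=15.30)
P2 → Cyan (d²=71.24)
P3 → Amber (d²=25.97)
P4 → Amber (d²=92.56)
P5 → Red (d²=35.73)
P6 → Olive (d²=196.37)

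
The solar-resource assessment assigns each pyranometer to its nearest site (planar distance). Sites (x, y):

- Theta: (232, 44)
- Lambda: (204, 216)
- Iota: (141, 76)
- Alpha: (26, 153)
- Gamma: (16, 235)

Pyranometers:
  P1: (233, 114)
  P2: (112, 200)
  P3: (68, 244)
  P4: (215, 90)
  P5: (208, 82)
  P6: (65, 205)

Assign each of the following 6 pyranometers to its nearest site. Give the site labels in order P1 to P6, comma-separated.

Theta, Lambda, Gamma, Theta, Theta, Gamma

P1 → Theta (d²=4901.00)
P2 → Lambda (d²=8720.00)
P3 → Gamma (d²=2785.00)
P4 → Theta (d²=2405.00)
P5 → Theta (d²=2020.00)
P6 → Gamma (d²=3301.00)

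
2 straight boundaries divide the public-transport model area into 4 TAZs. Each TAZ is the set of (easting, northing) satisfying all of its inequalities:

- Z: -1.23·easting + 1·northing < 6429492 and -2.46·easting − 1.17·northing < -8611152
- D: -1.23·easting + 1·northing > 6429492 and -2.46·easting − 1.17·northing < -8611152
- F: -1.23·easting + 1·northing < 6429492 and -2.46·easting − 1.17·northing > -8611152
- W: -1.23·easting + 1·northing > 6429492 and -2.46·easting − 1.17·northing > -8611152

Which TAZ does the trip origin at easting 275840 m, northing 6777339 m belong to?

W

-1.23·275840 + 1·6777339 = 6438055.800, which is > 6429492
-2.46·275840 − 1.17·6777339 = -8608053.030, which is > -8611152
This sign pattern matches W.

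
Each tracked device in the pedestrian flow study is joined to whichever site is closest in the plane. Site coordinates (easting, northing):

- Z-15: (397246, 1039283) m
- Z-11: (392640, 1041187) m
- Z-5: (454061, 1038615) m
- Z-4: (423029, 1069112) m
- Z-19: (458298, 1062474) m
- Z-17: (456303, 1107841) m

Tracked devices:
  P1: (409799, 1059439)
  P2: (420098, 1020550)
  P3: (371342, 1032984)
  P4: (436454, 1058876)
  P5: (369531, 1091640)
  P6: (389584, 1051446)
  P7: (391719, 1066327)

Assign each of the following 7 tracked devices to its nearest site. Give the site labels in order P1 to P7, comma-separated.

Z-4, Z-15, Z-11, Z-4, Z-11, Z-11, Z-11

P1 → Z-4 (d²=268599829.00)
P2 → Z-15 (d²=873139193.00)
P3 → Z-11 (d²=520894013.00)
P4 → Z-4 (d²=285006321.00)
P5 → Z-11 (d²=3079531090.00)
P6 → Z-11 (d²=114586217.00)
P7 → Z-11 (d²=632867841.00)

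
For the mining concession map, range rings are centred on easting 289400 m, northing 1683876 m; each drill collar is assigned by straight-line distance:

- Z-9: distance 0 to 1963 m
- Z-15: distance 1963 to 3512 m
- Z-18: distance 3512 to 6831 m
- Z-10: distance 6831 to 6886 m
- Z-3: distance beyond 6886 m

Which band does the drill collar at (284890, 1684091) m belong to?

Distance = √((284890−289400)² + (1684091−1683876)²) = √(20340100.000 + 46225.000) = 4515.122 m.
3512 ≤ 4515.122 < 6831 → Z-18.

Z-18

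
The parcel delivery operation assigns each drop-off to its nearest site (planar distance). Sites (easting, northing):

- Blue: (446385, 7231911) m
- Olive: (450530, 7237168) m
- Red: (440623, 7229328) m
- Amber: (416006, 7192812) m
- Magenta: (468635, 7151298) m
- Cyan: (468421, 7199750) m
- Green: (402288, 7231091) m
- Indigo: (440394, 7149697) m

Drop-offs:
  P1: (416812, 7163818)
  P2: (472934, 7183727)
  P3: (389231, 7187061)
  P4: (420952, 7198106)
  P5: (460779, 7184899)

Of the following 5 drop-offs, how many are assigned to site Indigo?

P1 → Indigo
P2 → Cyan
P3 → Amber
P4 → Amber
P5 → Cyan
1 of the 5 goes to Indigo.

1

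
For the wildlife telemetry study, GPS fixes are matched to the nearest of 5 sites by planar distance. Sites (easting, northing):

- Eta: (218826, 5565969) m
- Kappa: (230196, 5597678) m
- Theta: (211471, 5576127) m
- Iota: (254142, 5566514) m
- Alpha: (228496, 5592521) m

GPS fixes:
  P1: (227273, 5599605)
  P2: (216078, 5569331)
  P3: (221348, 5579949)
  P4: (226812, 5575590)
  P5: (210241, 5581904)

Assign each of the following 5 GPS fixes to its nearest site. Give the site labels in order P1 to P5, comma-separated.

P1 → Kappa (d²=12257258.00)
P2 → Eta (d²=18854548.00)
P3 → Theta (d²=112162813.00)
P4 → Eta (d²=156339837.00)
P5 → Theta (d²=34886629.00)

Kappa, Eta, Theta, Eta, Theta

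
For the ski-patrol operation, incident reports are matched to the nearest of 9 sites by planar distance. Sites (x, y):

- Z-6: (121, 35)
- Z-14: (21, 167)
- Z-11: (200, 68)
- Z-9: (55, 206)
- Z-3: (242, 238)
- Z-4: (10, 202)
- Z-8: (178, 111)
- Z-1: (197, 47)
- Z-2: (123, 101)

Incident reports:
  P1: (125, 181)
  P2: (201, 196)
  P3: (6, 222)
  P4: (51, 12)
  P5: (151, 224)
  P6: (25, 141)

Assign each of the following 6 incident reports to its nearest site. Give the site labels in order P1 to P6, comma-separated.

P1 → Z-9 (d²=5525.00)
P2 → Z-3 (d²=3445.00)
P3 → Z-4 (d²=416.00)
P4 → Z-6 (d²=5429.00)
P5 → Z-3 (d²=8477.00)
P6 → Z-14 (d²=692.00)

Z-9, Z-3, Z-4, Z-6, Z-3, Z-14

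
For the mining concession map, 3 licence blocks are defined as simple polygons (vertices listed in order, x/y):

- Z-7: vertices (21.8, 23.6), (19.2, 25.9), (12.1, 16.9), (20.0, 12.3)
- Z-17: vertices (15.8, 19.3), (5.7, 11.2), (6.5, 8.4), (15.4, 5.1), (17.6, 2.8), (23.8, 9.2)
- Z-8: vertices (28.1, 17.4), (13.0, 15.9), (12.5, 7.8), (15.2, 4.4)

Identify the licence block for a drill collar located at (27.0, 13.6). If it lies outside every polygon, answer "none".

Cast a ray rightward from (27.0, 13.6). For each polygon, the edges (by vertex number in listed order) whose endpoints lie on opposite sides of y = 13.6, where each meets that height, and whether that is right or left of the point:
Z-7: 3–4 at x≈17.77 (left), 4–1 at x≈20.21 (left) → 0 crossings.
Z-17: 1–2 at x≈8.69 (left), 6–1 at x≈20.31 (left) → 0 crossings.
Z-8: 2–3 at x≈12.86 (left), 4–1 at x≈24.33 (left) → 0 crossings.
All counts are even, so the point lies outside every listed polygon.

none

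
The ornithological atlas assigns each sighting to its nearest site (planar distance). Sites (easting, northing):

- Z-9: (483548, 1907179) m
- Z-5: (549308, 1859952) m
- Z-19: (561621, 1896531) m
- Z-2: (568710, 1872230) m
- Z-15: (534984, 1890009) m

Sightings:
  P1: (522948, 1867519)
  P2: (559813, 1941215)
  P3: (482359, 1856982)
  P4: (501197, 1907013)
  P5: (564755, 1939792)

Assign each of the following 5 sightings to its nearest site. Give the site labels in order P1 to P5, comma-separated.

P1 → Z-15 (d²=650665396.00)
P2 → Z-19 (d²=1999928720.00)
P3 → Z-9 (d²=2521152530.00)
P4 → Z-9 (d²=311514757.00)
P5 → Z-19 (d²=1881336077.00)

Z-15, Z-19, Z-9, Z-9, Z-19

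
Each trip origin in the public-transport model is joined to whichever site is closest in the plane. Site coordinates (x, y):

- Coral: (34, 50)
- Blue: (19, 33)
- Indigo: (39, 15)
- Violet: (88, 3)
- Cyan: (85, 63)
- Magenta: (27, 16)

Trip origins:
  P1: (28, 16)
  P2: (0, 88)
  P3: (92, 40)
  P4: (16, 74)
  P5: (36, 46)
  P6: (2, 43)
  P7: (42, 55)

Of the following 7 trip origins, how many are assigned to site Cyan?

1

P1 → Magenta
P2 → Coral
P3 → Cyan
P4 → Coral
P5 → Coral
P6 → Blue
P7 → Coral
1 of the 7 goes to Cyan.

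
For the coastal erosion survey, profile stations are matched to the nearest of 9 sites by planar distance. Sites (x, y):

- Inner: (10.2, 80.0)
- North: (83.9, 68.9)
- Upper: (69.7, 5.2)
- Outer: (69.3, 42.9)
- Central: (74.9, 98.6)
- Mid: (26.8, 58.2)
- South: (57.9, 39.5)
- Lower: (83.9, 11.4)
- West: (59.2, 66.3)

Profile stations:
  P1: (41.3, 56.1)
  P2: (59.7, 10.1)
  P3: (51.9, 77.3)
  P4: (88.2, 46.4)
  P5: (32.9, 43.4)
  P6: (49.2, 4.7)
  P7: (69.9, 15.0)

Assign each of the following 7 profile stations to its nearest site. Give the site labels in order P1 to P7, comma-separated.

Mid, Upper, West, Outer, Mid, Upper, Upper

P1 → Mid (d²=214.66)
P2 → Upper (d²=124.01)
P3 → West (d²=174.29)
P4 → Outer (d²=369.46)
P5 → Mid (d²=256.25)
P6 → Upper (d²=420.50)
P7 → Upper (d²=96.08)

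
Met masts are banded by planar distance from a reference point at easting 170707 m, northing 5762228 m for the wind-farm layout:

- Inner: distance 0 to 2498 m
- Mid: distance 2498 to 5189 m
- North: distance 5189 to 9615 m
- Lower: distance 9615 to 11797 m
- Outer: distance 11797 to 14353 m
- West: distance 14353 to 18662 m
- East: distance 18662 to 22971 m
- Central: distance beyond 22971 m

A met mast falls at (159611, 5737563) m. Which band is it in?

Central

Distance = √((159611−170707)² + (5737563−5762228)²) = √(123121216.000 + 608362225.000) = 27045.951 m.
22971 ≤ 27045.951 < ∞ → Central.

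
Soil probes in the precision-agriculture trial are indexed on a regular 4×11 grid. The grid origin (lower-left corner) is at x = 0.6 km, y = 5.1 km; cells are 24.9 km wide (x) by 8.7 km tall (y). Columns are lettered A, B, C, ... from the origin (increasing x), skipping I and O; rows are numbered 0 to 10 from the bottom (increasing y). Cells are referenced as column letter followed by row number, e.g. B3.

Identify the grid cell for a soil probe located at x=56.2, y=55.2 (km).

Column index: ⌊(56.2 − 0.6) / 24.9⌋ = ⌊2.233⌋ = 2 → column C
Row offset from origin: ⌊(55.2 − 5.1) / 8.7⌋ = ⌊5.759⌋ = 5 → row 5

C5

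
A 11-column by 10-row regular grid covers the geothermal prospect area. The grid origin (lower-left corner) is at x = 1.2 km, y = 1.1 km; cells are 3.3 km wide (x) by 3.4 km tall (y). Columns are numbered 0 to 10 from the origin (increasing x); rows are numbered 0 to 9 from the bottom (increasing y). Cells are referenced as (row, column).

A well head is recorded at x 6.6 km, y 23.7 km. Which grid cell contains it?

(6, 1)

Column index: ⌊(6.6 − 1.2) / 3.3⌋ = ⌊1.636⌋ = 1
Row offset from origin: ⌊(23.7 − 1.1) / 3.4⌋ = ⌊6.647⌋ = 6 → row 6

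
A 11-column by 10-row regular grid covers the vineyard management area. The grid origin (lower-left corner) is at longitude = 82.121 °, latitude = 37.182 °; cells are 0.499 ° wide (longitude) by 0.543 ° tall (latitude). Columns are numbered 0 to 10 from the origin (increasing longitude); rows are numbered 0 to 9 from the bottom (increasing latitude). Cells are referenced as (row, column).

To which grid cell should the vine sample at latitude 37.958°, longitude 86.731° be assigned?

Column index: ⌊(86.731 − 82.121) / 0.499⌋ = ⌊9.238⌋ = 9
Row offset from origin: ⌊(37.958 − 37.182) / 0.543⌋ = ⌊1.429⌋ = 1 → row 1

(1, 9)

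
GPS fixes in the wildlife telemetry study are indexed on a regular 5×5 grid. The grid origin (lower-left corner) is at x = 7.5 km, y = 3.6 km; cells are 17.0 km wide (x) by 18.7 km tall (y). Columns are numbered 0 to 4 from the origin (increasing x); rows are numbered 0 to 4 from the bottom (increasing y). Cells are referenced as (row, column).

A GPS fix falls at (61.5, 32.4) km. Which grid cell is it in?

(1, 3)

Column index: ⌊(61.5 − 7.5) / 17.0⌋ = ⌊3.176⌋ = 3
Row offset from origin: ⌊(32.4 − 3.6) / 18.7⌋ = ⌊1.540⌋ = 1 → row 1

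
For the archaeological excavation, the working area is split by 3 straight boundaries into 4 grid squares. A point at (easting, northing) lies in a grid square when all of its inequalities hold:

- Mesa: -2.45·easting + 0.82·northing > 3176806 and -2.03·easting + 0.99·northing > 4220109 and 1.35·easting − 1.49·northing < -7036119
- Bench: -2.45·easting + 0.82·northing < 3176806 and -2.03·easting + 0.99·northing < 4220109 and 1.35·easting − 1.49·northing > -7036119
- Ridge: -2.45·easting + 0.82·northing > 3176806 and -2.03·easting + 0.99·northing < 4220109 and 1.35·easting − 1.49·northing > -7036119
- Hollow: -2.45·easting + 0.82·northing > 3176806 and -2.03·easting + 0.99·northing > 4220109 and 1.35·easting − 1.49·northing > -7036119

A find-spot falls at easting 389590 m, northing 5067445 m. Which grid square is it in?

Hollow

-2.45·389590 + 0.82·5067445 = 3200809.400, which is > 3176806
-2.03·389590 + 0.99·5067445 = 4225902.850, which is > 4220109
1.35·389590 − 1.49·5067445 = -7024546.550, which is > -7036119
This sign pattern matches Hollow.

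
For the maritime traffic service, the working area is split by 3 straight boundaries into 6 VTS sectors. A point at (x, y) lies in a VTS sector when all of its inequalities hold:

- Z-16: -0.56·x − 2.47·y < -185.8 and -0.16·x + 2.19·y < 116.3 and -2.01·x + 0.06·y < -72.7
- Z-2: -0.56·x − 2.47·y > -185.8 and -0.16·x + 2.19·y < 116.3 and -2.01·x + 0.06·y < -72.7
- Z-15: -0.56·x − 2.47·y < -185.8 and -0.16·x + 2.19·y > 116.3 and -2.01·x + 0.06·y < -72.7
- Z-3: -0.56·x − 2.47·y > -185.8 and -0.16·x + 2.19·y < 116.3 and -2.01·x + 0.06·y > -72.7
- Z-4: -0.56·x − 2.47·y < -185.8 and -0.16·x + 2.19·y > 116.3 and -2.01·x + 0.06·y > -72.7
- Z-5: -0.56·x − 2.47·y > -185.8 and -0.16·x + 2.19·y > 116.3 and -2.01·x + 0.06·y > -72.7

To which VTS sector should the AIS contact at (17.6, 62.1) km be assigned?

Z-5

-0.56·17.6 − 2.47·62.1 = -163.243, which is > -185.8
-0.16·17.6 + 2.19·62.1 = 133.183, which is > 116.3
-2.01·17.6 + 0.06·62.1 = -31.650, which is > -72.7
This sign pattern matches Z-5.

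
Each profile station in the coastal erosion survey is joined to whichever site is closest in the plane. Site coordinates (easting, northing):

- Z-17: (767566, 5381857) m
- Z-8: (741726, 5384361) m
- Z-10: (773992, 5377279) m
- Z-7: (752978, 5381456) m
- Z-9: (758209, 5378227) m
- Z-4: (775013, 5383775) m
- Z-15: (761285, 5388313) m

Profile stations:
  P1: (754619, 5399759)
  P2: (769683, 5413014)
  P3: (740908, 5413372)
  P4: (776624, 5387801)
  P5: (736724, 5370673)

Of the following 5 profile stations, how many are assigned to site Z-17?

0

P1 → Z-15
P2 → Z-15
P3 → Z-8
P4 → Z-4
P5 → Z-8
0 of the 5 go to Z-17.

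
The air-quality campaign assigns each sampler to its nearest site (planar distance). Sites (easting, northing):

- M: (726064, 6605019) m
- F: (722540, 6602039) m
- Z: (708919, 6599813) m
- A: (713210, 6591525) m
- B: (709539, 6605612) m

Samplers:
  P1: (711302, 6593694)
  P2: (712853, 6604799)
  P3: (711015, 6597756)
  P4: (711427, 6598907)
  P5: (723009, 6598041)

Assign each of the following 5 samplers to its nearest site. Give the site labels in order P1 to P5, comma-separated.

A, B, Z, Z, F

P1 → A (d²=8345025.00)
P2 → B (d²=11643565.00)
P3 → Z (d²=8624465.00)
P4 → Z (d²=7110900.00)
P5 → F (d²=16203965.00)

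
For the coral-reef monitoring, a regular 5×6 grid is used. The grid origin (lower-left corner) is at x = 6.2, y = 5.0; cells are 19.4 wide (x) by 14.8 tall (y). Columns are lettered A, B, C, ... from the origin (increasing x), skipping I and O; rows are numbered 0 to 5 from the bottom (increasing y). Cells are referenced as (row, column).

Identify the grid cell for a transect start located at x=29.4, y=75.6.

(4, B)

Column index: ⌊(29.4 − 6.2) / 19.4⌋ = ⌊1.196⌋ = 1 → column B
Row offset from origin: ⌊(75.6 − 5.0) / 14.8⌋ = ⌊4.770⌋ = 4 → row 4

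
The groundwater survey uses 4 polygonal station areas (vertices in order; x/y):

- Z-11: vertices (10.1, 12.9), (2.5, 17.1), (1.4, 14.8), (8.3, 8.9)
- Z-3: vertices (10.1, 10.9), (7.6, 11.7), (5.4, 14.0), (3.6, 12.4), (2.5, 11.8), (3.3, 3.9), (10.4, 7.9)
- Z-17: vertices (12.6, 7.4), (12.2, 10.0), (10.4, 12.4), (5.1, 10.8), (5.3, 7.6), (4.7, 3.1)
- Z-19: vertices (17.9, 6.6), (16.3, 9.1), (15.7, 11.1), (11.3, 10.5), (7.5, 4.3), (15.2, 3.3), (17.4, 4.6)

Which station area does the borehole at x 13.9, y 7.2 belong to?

Cast a ray rightward from (13.9, 7.2). For each polygon, the edges (by vertex number in listed order) whose endpoints lie on opposite sides of y = 7.2, where each meets that height, and whether that is right or left of the point:
Z-11: no edge straddles that height → 0 crossings.
Z-3: 5–6 at x≈2.97 (left), 6–7 at x≈9.16 (left) → 0 crossings.
Z-17: 5–6 at x≈5.25 (left), 6–1 at x≈12.23 (left) → 0 crossings.
Z-19: 1–2 at x≈17.52 (right), 4–5 at x≈9.28 (left) → 1 crossing.
Only Z-19 has an odd count, so the point is inside Z-19.

Z-19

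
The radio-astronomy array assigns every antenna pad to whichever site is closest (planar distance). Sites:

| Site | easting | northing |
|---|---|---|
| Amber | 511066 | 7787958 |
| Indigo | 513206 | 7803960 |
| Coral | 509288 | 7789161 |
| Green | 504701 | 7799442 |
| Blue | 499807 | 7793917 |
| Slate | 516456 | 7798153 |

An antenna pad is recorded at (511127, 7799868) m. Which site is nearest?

Squared distances to each site:
Amber: 141851821.000; Indigo: 21066705.000; Coral: 118021770.000; Green: 41474952.000; Blue: 163556801.000; Slate: 31339466.000.
Minimum at Indigo.

Indigo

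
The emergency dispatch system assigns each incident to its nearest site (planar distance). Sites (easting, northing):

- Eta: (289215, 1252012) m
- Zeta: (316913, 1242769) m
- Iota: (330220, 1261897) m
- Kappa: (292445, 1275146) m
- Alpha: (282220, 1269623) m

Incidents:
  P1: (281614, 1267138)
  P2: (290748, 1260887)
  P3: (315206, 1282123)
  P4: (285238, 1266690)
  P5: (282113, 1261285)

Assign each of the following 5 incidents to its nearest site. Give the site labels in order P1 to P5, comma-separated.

Alpha, Eta, Kappa, Alpha, Alpha

P1 → Alpha (d²=6542461.00)
P2 → Eta (d²=81115714.00)
P3 → Kappa (d²=566741650.00)
P4 → Alpha (d²=17710813.00)
P5 → Alpha (d²=69533693.00)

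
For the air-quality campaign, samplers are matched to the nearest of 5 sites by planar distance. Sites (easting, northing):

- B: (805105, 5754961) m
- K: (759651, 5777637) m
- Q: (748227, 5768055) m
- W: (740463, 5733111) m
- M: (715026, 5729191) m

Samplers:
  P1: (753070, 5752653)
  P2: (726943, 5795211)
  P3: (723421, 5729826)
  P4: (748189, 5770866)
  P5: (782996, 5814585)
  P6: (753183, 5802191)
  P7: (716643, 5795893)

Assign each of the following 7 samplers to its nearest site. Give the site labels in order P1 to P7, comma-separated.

P1 → Q (d²=260676253.00)
P2 → Q (d²=1190456992.00)
P3 → M (d²=70879250.00)
P4 → Q (d²=7903165.00)
P5 → K (d²=1910143729.00)
P6 → K (d²=644733940.00)
P7 → Q (d²=1772503300.00)

Q, Q, M, Q, K, K, Q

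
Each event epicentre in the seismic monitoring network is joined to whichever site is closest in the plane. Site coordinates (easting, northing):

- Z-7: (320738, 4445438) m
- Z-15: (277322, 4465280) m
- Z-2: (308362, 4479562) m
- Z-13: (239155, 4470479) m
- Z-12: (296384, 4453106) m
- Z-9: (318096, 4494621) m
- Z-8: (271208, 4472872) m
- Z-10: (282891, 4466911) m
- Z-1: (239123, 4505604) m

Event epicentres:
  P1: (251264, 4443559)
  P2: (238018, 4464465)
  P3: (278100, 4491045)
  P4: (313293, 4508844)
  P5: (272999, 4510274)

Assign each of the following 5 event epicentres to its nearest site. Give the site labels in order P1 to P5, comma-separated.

Z-13, Z-13, Z-8, Z-9, Z-1

P1 → Z-13 (d²=871314281.00)
P2 → Z-13 (d²=37460965.00)
P3 → Z-8 (d²=377757593.00)
P4 → Z-9 (d²=225362538.00)
P5 → Z-1 (d²=1169392276.00)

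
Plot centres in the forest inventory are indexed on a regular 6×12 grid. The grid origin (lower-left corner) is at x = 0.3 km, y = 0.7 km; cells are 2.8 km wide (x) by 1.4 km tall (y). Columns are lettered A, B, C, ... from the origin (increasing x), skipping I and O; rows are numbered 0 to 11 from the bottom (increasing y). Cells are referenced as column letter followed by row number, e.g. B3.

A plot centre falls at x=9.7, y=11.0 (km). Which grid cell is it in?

Column index: ⌊(9.7 − 0.3) / 2.8⌋ = ⌊3.357⌋ = 3 → column D
Row offset from origin: ⌊(11.0 − 0.7) / 1.4⌋ = ⌊7.357⌋ = 7 → row 7

D7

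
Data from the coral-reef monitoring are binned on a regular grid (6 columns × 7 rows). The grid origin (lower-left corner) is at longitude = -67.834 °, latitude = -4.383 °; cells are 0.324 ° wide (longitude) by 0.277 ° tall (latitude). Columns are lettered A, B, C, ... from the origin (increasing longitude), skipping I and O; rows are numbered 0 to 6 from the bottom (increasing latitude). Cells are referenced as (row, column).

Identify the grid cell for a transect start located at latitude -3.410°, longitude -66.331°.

(3, E)

Column index: ⌊(-66.331 − -67.834) / 0.324⌋ = ⌊4.639⌋ = 4 → column E
Row offset from origin: ⌊(-3.410 − -4.383) / 0.277⌋ = ⌊3.513⌋ = 3 → row 3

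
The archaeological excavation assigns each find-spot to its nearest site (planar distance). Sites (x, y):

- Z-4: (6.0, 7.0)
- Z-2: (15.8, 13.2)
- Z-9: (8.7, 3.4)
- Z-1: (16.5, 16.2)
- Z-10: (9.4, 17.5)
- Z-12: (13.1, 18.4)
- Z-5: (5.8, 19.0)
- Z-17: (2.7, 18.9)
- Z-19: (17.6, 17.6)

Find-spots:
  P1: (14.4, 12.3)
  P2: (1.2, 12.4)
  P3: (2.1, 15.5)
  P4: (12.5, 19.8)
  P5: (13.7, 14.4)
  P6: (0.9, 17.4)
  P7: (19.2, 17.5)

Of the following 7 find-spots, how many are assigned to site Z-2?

P1 → Z-2
P2 → Z-17
P3 → Z-17
P4 → Z-12
P5 → Z-2
P6 → Z-17
P7 → Z-19
2 of the 7 go to Z-2.

2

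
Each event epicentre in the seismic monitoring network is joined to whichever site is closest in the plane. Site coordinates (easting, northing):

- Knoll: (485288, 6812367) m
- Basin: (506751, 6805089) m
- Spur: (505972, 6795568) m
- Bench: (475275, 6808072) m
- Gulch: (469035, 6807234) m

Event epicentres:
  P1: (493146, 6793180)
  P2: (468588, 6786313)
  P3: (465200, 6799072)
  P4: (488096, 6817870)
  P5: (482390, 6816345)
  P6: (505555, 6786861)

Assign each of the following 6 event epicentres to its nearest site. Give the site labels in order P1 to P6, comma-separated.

P1 → Spur (d²=170208820.00)
P2 → Gulch (d²=437888050.00)
P3 → Gulch (d²=81325469.00)
P4 → Knoll (d²=38167873.00)
P5 → Knoll (d²=24222888.00)
P6 → Spur (d²=75985738.00)

Spur, Gulch, Gulch, Knoll, Knoll, Spur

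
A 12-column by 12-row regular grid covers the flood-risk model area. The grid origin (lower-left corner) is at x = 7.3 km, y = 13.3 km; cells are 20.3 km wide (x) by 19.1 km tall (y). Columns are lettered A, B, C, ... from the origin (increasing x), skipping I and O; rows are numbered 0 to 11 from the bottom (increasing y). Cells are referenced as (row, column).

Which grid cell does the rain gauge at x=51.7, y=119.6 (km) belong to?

Column index: ⌊(51.7 − 7.3) / 20.3⌋ = ⌊2.187⌋ = 2 → column C
Row offset from origin: ⌊(119.6 − 13.3) / 19.1⌋ = ⌊5.565⌋ = 5 → row 5

(5, C)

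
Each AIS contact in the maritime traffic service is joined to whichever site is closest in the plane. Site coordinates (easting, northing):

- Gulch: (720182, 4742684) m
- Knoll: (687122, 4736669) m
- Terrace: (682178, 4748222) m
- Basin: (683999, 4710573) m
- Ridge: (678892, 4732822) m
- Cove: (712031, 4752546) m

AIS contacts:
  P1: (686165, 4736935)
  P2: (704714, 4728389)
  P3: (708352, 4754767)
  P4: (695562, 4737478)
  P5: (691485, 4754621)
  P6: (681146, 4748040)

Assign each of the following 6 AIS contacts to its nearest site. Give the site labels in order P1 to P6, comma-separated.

Knoll, Knoll, Cove, Knoll, Terrace, Terrace

P1 → Knoll (d²=986605.00)
P2 → Knoll (d²=378036864.00)
P3 → Cove (d²=18467882.00)
P4 → Knoll (d²=71888081.00)
P5 → Terrace (d²=127567450.00)
P6 → Terrace (d²=1098148.00)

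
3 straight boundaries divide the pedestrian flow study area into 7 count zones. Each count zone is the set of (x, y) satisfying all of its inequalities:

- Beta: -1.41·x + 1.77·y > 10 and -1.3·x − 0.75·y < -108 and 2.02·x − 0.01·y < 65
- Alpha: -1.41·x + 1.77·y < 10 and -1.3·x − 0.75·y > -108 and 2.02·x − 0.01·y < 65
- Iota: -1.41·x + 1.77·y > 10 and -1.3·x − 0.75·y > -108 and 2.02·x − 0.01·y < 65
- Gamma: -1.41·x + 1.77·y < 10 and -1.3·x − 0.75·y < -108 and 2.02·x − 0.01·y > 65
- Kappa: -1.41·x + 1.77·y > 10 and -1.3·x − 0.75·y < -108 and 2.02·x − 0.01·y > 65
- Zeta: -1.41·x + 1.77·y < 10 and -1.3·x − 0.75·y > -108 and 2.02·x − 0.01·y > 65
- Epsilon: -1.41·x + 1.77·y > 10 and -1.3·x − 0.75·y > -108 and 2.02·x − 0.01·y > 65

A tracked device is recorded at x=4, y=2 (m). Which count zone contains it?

Alpha

-1.41·4 + 1.77·2 = -2.100, which is < 10
-1.3·4 − 0.75·2 = -6.700, which is > -108
2.02·4 − 0.01·2 = 8.060, which is < 65
This sign pattern matches Alpha.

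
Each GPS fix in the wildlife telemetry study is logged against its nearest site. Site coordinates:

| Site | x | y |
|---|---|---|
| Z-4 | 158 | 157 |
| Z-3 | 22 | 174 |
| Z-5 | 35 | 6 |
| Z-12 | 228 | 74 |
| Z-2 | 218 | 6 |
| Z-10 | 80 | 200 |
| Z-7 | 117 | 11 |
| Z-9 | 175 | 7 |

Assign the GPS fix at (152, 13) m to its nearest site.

Squared distances to each site:
Z-4: 20772.000; Z-3: 42821.000; Z-5: 13738.000; Z-12: 9497.000; Z-2: 4405.000; Z-10: 40153.000; Z-7: 1229.000; Z-9: 565.000.
Minimum at Z-9.

Z-9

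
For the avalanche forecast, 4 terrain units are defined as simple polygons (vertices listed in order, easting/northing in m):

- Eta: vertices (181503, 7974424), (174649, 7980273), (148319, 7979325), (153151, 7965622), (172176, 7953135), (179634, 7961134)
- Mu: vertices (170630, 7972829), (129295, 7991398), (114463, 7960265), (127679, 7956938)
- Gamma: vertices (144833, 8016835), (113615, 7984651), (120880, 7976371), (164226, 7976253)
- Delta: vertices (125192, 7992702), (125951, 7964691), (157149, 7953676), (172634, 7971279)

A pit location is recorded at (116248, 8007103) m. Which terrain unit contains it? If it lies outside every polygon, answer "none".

Cast a ray rightward from (116248, 8007103). For each polygon, the edges (by vertex number in listed order) whose endpoints lie on opposite sides of northing = 8007103, where each meets that height, and whether that is right or left of the point:
Eta: no edge straddles that height → 0 crossings.
Mu: no edge straddles that height → 0 crossings.
Gamma: 1–2 at easting≈135393.1 (right), 4–1 at easting≈149483.6 (right) → 2 crossings.
Delta: no edge straddles that height → 0 crossings.
All counts are even, so the point lies outside every listed polygon.

none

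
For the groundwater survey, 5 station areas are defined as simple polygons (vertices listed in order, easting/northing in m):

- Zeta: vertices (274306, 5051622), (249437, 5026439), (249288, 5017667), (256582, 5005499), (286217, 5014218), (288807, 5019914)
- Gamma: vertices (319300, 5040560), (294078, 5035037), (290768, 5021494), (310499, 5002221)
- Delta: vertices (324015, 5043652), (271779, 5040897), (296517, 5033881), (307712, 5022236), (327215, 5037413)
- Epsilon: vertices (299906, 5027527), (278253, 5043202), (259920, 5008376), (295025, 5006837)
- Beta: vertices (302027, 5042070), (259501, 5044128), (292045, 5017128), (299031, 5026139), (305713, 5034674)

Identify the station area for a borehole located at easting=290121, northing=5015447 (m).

Epsilon

Cast a ray rightward from (290121, 5015447). For each polygon, the edges (by vertex number in listed order) whose endpoints lie on opposite sides of northing = 5015447, where each meets that height, and whether that is right or left of the point:
Zeta: 3–4 at easting≈250618.8 (left), 5–6 at easting≈286775.8 (left) → 0 crossings.
Gamma: 3–4 at easting≈296958.7 (right), 4–1 at easting≈313535.1 (right) → 2 crossings.
Delta: no edge straddles that height → 0 crossings.
Epsilon: 2–3 at easting≈263642.3 (left), 4–1 at easting≈297056.2 (right) → 1 crossing.
Beta: no edge straddles that height → 0 crossings.
Only Epsilon has an odd count, so the point is inside Epsilon.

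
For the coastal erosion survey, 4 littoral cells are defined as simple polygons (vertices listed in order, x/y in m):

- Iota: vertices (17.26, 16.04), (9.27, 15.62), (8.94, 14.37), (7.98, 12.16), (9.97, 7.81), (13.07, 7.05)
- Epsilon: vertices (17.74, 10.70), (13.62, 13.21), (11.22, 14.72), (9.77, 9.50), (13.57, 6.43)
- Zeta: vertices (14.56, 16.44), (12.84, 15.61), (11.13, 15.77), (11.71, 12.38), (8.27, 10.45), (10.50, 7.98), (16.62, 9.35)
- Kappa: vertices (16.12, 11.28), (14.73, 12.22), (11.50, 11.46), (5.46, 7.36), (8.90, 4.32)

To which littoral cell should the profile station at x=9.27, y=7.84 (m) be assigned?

Cast a ray rightward from (9.27, 7.84). For each polygon, the edges (by vertex number in listed order) whose endpoints lie on opposite sides of y = 7.84, where each meets that height, and whether that is right or left of the point:
Iota: 4–5 at x≈9.956 (right), 6–1 at x≈13.438 (right) → 2 crossings.
Epsilon: 4–5 at x≈11.825 (right), 5–1 at x≈14.947 (right) → 2 crossings.
Zeta: no edge straddles that height → 0 crossings.
Kappa: 3–4 at x≈6.167 (left), 5–1 at x≈12.551 (right) → 1 crossing.
Only Kappa has an odd count, so the point is inside Kappa.

Kappa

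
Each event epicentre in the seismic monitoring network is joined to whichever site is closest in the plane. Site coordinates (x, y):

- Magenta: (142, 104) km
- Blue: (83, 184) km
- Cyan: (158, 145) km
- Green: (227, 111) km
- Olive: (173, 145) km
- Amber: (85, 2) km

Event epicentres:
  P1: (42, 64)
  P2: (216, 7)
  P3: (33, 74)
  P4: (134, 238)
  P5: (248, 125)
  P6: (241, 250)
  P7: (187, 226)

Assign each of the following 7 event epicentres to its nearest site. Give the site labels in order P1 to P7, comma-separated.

P1 → Amber (d²=5693.00)
P2 → Green (d²=10937.00)
P3 → Amber (d²=7888.00)
P4 → Blue (d²=5517.00)
P5 → Green (d²=637.00)
P6 → Olive (d²=15649.00)
P7 → Olive (d²=6757.00)

Amber, Green, Amber, Blue, Green, Olive, Olive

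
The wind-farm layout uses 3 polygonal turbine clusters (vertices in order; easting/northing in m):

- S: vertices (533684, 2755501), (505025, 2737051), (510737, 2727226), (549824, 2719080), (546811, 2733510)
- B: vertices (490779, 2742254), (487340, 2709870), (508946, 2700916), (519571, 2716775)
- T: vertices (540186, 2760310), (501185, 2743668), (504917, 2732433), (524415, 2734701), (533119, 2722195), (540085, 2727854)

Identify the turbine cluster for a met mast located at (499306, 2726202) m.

B

Cast a ray rightward from (499306, 2726202). For each polygon, the edges (by vertex number in listed order) whose endpoints lie on opposite sides of northing = 2726202, where each meets that height, and whether that is right or left of the point:
S: 3–4 at easting≈515650.5 (right), 4–5 at easting≈548336.9 (right) → 2 crossings.
B: 1–2 at easting≈489074.4 (left), 4–1 at easting≈508918.2 (right) → 1 crossing.
T: 4–5 at easting≈530330.2 (right), 5–6 at easting≈538051.5 (right) → 2 crossings.
Only B has an odd count, so the point is inside B.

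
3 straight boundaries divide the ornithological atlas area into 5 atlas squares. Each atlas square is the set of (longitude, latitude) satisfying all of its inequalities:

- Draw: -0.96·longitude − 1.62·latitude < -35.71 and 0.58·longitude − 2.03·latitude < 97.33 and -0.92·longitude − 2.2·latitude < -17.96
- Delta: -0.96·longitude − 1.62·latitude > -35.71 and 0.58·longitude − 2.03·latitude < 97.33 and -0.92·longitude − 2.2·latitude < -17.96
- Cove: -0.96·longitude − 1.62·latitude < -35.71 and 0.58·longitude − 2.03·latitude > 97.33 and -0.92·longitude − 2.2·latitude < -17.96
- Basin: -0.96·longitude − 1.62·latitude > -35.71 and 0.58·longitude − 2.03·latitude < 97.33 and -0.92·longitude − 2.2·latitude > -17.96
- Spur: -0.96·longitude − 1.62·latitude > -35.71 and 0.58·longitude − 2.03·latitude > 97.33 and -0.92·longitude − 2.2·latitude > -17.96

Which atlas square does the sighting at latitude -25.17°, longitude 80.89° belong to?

-0.96·80.89 − 1.62·-25.17 = -36.879, which is < -35.71
0.58·80.89 − 2.03·-25.17 = 98.011, which is > 97.33
-0.92·80.89 − 2.2·-25.17 = -19.045, which is < -17.96
This sign pattern matches Cove.

Cove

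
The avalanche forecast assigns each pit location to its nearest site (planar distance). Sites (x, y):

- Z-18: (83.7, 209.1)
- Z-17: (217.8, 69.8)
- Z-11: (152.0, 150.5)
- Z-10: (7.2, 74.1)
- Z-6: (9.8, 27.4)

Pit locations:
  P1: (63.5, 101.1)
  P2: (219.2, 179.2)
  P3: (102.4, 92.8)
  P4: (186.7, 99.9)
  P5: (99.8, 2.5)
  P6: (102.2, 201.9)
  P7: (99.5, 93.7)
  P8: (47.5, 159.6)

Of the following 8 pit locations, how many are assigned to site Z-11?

3

P1 → Z-10
P2 → Z-11
P3 → Z-11
P4 → Z-17
P5 → Z-6
P6 → Z-18
P7 → Z-11
P8 → Z-18
3 of the 8 go to Z-11.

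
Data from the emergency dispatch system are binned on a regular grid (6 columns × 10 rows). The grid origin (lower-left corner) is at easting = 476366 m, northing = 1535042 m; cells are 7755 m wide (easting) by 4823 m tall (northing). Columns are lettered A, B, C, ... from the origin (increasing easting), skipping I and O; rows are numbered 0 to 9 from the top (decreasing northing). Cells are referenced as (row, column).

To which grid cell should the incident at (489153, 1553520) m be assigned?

Column index: ⌊(489153 − 476366) / 7755⌋ = ⌊1.649⌋ = 1 → column B
Row offset from origin: ⌊(1553520 − 1535042) / 4823⌋ = ⌊3.831⌋ = 3 → row 6 (counted from top)

(6, B)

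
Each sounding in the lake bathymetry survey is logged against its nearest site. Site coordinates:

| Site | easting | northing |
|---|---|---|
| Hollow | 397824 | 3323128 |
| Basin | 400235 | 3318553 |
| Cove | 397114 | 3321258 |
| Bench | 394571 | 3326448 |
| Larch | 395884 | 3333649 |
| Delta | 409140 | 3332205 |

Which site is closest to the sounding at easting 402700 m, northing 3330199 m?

Squared distances to each site:
Hollow: 73774417.000; Basin: 141705541.000; Cove: 111144877.000; Bench: 80150642.000; Larch: 58360356.000; Delta: 45497636.000.
Minimum at Delta.

Delta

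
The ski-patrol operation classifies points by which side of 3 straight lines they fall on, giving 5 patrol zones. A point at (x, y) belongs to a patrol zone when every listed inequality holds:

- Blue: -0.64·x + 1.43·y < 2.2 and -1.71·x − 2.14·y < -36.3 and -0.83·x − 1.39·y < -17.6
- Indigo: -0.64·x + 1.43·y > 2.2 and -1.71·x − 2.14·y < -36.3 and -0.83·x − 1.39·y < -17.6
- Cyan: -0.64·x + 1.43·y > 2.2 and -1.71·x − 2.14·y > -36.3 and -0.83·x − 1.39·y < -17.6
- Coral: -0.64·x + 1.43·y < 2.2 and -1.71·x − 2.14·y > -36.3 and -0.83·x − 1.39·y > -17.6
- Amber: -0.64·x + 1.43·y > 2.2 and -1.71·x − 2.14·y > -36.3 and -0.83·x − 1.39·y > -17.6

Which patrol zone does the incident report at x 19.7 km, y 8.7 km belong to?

-0.64·19.7 + 1.43·8.7 = -0.167, which is < 2.2
-1.71·19.7 − 2.14·8.7 = -52.305, which is < -36.3
-0.83·19.7 − 1.39·8.7 = -28.444, which is < -17.6
This sign pattern matches Blue.

Blue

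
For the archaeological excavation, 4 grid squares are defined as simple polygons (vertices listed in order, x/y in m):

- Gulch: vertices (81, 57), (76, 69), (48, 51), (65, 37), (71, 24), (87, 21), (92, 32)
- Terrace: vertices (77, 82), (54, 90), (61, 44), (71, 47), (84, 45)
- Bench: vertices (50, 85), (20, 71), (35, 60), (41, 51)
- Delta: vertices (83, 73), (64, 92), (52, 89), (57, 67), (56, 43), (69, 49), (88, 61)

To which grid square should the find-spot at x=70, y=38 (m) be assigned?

Gulch

Cast a ray rightward from (70, 38). For each polygon, the edges (by vertex number in listed order) whose endpoints lie on opposite sides of y = 38, where each meets that height, and whether that is right or left of the point:
Gulch: 3–4 at x≈63.8 (left), 7–1 at x≈89.4 (right) → 1 crossing.
Terrace: no edge straddles that height → 0 crossings.
Bench: no edge straddles that height → 0 crossings.
Delta: no edge straddles that height → 0 crossings.
Only Gulch has an odd count, so the point is inside Gulch.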